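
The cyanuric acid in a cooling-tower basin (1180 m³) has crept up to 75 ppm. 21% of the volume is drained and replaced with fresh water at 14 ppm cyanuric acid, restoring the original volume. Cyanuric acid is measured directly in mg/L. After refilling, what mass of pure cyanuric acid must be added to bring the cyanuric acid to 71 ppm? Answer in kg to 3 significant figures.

10.4 kg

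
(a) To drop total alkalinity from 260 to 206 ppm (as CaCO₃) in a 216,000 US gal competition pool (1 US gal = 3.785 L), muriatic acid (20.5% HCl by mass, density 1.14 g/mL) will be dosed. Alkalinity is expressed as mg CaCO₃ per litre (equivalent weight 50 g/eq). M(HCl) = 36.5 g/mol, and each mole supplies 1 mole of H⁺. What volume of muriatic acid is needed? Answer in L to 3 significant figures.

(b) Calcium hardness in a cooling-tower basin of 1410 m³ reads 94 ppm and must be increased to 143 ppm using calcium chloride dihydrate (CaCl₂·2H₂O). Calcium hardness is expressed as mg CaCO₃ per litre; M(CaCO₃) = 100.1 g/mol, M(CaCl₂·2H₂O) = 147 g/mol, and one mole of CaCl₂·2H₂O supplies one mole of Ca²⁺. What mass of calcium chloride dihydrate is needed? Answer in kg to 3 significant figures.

(a) 138 L; (b) 101 kg

(a) Volume: 216,000 US gal × 3.785 L/gal = 817,560 L.
(a) Alkalinity to neutralize: (260 − 206) = 54 mg/L as CaCO₃ × 817,560 L = 44,150 g as CaCO₃.
(a) Equivalents of H⁺ required: 44,150 ÷ 50 g/eq = 883 eq = 883 mol HCl.
(a) Mass of HCl: 883 × 36.5 = 32,230 g.
(a) Mass of 20.5% solution: 32,230 / 0.205 = 157,200 g.
(a) Volume: 157,200 g ÷ 1.14 g/mL = 137,900 mL.

(b) Volume: 1410 m³ = 1,410,000 L.
(b) Hardness to add: (143 − 94) = 49 mg/L as CaCO₃ × 1,410,000 L = 69,090 g as CaCO₃.
(b) Moles of Ca²⁺ (1 mol Ca²⁺ ≡ 1 mol CaCO₃): 69,090 / 100.1 g/mol = 690.2 mol.
(b) Mass of CaCl₂·2H₂O: 690.2 × 147 = 101,500 g.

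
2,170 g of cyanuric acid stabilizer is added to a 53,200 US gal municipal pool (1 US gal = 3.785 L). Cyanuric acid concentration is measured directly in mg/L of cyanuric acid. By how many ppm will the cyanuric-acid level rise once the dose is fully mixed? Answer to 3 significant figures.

10.8 ppm

Volume: 53,200 US gal × 3.785 L/gal = 201,362 L.
Rise: 2,170 g / 201,362 L × 1000 = 10.78 mg/L.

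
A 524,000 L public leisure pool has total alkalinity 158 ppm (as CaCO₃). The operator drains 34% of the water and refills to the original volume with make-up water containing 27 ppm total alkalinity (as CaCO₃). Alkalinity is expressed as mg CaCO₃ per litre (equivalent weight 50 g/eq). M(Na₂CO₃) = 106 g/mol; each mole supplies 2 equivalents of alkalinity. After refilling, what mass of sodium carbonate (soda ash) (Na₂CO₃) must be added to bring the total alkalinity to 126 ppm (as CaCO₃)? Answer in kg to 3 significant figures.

6.97 kg

After draining 34% and refilling: 158 × 0.66 + 27 × 0.34 = 113.46 ppm.
Deficit to target: 126 − 113.46 = 12.54 mg/L.
As CaCO₃: 12.54 mg/L × 524,000 L = 6571 g; ÷ 50 g/eq ÷ 2 = 65.71 mol Na₂CO₃.
Mass: 65.71 × 106 = 6965 g.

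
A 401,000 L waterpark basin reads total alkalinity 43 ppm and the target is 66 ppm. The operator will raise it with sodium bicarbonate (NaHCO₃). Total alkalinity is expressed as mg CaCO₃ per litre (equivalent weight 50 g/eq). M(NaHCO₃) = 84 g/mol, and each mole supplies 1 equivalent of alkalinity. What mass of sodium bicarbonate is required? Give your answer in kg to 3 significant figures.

Alkalinity to add: (66 − 43) = 23 mg/L as CaCO₃ × 401,000 L = 9223 g as CaCO₃.
Equivalents: 9223 g ÷ 50 g/eq = 184.5 eq.
NaHCO₃ supplies 1 eq per mole → 184.5 mol.
Mass: 184.5 mol × 84 g/mol = 15,490 g.

15.5 kg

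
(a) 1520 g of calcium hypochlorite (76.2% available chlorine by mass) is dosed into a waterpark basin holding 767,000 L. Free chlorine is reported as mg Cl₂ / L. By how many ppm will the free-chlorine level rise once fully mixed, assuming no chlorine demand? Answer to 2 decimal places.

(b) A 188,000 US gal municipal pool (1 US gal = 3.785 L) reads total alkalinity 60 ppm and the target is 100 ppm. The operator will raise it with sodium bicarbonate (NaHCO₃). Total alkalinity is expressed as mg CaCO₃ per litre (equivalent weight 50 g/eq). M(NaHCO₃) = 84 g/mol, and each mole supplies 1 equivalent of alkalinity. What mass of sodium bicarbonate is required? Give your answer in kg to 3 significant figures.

(a) Available chlorine delivered: 1520 g × 0.762 = 1158 g as Cl₂.
(a) Concentration rise: 1158 g / 767,000 L = 1.51 mg/L = 1.51 ppm.

(b) Volume: 188,000 US gal × 3.785 L/gal = 711,580 L.
(b) Alkalinity to add: (100 − 60) = 40 mg/L as CaCO₃ × 711,580 L = 28,460 g as CaCO₃.
(b) Equivalents: 28,460 g ÷ 50 g/eq = 569.3 eq.
(b) NaHCO₃ supplies 1 eq per mole → 569.3 mol.
(b) Mass: 569.3 mol × 84 g/mol = 47,820 g.

(a) 1.51 ppm; (b) 47.8 kg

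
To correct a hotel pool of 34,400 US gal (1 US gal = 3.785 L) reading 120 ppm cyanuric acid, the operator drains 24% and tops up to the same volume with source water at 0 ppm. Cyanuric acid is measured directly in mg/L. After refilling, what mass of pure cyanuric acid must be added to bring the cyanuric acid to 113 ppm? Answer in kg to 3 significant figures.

Volume: 34,400 US gal × 3.785 L/gal = 130,204 L.
After draining 24% and refilling: 120 × 0.76 + 0 × 0.24 = 91.2 ppm.
Deficit to target: 113 − 91.2 = 21.8 mg/L.
Mass: 21.8 mg/L × 130,204 L = 2838 g cyanuric acid.

2.84 kg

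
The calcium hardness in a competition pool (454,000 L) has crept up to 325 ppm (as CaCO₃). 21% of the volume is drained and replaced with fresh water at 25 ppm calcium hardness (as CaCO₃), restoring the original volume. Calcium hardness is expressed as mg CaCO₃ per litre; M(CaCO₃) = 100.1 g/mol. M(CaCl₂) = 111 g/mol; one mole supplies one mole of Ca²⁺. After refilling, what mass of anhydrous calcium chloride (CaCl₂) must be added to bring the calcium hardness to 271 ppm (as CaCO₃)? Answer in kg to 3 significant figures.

4.53 kg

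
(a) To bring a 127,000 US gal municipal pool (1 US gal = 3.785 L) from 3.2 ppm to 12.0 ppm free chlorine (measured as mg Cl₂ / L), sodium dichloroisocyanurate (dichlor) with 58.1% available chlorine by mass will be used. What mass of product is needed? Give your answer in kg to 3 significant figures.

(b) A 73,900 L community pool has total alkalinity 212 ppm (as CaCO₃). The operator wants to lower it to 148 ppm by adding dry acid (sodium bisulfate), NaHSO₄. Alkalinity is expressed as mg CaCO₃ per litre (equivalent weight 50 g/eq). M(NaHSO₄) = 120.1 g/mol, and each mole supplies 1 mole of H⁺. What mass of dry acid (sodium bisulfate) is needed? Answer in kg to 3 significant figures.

(a) 7.28 kg; (b) 11.4 kg

(a) Volume: 127,000 US gal × 3.785 L/gal = 480,695 L.
(a) Chlorine deficit: 12.0 − 3.2 = 8.8 ppm = 8.8 mg/L as Cl₂.
(a) Cl₂ equivalent needed: 8.8 mg/L × 480,695 L = 4,230,000 mg = 4230 g.
(a) Product at 58.1% available chlorine: 4230 / 0.581 = 7281 g.

(b) Alkalinity to neutralize: (212 − 148) = 64 mg/L as CaCO₃ × 73,900 L = 4730 g as CaCO₃.
(b) Equivalents of H⁺ required: 4730 ÷ 50 g/eq = 94.59 eq = 94.59 mol NaHSO₄.
(b) Mass of NaHSO₄: 94.59 × 120.1 = 11,360 g.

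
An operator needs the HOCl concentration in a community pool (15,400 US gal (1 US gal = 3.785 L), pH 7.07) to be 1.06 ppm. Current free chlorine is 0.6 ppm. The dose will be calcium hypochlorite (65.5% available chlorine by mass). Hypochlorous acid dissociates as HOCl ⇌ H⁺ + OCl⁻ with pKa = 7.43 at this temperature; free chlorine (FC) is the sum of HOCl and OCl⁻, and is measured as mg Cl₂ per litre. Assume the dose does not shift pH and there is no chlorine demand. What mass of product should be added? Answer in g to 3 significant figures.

82.1 g

Volume: 15,400 US gal × 3.785 L/gal = 58,289 L.
[OCl⁻]/[HOCl] = 10^(pH − pKa) = 10^(7.07 − 7.43) = 0.4365; fraction as HOCl = 1/(1 + 0.4365) = 0.6961.
Free chlorine required for 1.06 ppm HOCl: 1.06 / 0.6961 = 1.523 ppm.
FC to add: 1.523 − 0.6 = 0.9227 mg/L as Cl₂.
Cl₂ equivalent: 0.9227 mg/L × 58,289 L = 53.78 g.
Product at 65.5% available Cl: 53.78 / 0.655 = 82.11 g.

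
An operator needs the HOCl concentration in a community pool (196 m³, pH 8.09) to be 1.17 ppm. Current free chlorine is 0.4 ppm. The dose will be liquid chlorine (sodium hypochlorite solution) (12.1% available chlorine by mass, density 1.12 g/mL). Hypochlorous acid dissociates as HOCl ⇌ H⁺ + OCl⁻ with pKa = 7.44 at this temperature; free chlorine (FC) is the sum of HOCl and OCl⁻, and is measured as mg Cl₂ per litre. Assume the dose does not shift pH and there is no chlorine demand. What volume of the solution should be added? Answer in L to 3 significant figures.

8.67 L

Volume: 196 m³ = 196,000 L.
[OCl⁻]/[HOCl] = 10^(pH − pKa) = 10^(8.09 − 7.44) = 4.467; fraction as HOCl = 1/(1 + 4.467) = 0.1829.
Free chlorine required for 1.17 ppm HOCl: 1.17 / 0.1829 = 6.396 ppm.
FC to add: 6.396 − 0.4 = 5.996 mg/L as Cl₂.
Cl₂ equivalent: 5.996 mg/L × 196,000 L = 1175 g.
Product at 12.1% available Cl: 1175 / 0.121 = 9713 g.
Volume: 9713 g ÷ 1.12 g/mL = 8672 mL.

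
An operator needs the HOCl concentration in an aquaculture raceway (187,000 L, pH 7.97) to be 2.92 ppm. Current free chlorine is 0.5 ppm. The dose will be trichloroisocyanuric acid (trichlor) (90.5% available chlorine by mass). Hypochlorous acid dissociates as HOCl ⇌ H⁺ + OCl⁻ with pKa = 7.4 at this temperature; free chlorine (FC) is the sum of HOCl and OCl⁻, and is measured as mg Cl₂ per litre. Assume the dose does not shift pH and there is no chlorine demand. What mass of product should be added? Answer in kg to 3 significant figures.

2.74 kg

[OCl⁻]/[HOCl] = 10^(pH − pKa) = 10^(7.97 − 7.4) = 3.715; fraction as HOCl = 1/(1 + 3.715) = 0.2121.
Free chlorine required for 2.92 ppm HOCl: 2.92 / 0.2121 = 13.77 ppm.
FC to add: 13.77 − 0.5 = 13.27 mg/L as Cl₂.
Cl₂ equivalent: 13.27 mg/L × 187,000 L = 2481 g.
Product at 90.5% available Cl: 2481 / 0.905 = 2742 g.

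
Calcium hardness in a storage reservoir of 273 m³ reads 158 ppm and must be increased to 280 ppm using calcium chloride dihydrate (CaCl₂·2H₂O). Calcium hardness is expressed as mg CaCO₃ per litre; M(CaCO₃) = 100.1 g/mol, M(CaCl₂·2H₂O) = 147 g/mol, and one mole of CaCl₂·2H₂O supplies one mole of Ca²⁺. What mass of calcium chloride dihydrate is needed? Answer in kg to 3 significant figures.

Volume: 273 m³ = 273,000 L.
Hardness to add: (280 − 158) = 122 mg/L as CaCO₃ × 273,000 L = 33,310 g as CaCO₃.
Moles of Ca²⁺ (1 mol Ca²⁺ ≡ 1 mol CaCO₃): 33,310 / 100.1 g/mol = 332.7 mol.
Mass of CaCl₂·2H₂O: 332.7 × 147 = 48,910 g.

48.9 kg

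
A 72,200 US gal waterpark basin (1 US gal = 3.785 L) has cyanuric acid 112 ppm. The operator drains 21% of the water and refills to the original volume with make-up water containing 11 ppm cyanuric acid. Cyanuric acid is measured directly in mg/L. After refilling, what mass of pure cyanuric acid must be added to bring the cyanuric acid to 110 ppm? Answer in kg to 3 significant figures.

Volume: 72,200 US gal × 3.785 L/gal = 273,277 L.
After draining 21% and refilling: 112 × 0.79 + 11 × 0.21 = 90.79 ppm.
Deficit to target: 110 − 90.79 = 19.21 mg/L.
Mass: 19.21 mg/L × 273,277 L = 5250 g cyanuric acid.

5.25 kg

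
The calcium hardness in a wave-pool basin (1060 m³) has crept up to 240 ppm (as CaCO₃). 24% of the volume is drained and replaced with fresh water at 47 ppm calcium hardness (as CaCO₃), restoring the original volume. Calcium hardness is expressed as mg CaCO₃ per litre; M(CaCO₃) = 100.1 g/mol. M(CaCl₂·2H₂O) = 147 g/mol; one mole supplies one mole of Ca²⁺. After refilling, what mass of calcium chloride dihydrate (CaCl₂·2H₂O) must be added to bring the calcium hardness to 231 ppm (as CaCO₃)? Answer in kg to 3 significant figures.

58.1 kg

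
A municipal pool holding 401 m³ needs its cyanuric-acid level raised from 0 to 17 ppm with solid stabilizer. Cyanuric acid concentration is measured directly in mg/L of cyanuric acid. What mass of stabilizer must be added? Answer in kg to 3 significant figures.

6.82 kg

Volume: 401 m³ = 401,000 L.
CYA to add: (17 − 0) = 17 mg/L × 401,000 L = 6817 g cyanuric acid.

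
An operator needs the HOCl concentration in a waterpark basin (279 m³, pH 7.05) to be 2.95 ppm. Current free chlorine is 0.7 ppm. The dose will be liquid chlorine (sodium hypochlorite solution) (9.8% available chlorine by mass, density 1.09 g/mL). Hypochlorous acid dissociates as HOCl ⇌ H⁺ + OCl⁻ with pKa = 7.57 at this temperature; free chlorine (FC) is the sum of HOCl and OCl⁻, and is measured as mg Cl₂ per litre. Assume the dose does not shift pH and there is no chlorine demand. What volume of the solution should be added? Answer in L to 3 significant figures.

8.20 L

Volume: 279 m³ = 279,000 L.
[OCl⁻]/[HOCl] = 10^(pH − pKa) = 10^(7.05 − 7.57) = 0.302; fraction as HOCl = 1/(1 + 0.302) = 0.7681.
Free chlorine required for 2.95 ppm HOCl: 2.95 / 0.7681 = 3.841 ppm.
FC to add: 3.841 − 0.7 = 3.141 mg/L as Cl₂.
Cl₂ equivalent: 3.141 mg/L × 279,000 L = 876.3 g.
Product at 9.8% available Cl: 876.3 / 0.098 = 8942 g.
Volume: 8942 g ÷ 1.09 g/mL = 8204 mL.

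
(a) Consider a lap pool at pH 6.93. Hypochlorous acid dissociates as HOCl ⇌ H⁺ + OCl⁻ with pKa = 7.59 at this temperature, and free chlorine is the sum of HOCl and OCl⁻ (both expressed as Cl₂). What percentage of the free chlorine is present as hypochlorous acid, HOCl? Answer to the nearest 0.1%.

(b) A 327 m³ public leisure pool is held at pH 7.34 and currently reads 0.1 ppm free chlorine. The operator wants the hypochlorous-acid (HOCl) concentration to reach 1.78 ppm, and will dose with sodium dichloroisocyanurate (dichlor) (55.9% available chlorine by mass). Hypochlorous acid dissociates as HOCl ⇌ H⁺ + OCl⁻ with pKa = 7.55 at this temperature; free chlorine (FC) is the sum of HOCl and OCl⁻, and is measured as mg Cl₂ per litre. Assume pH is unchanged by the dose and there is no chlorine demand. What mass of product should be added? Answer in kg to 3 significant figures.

(a) [OCl⁻]/[HOCl] = 10^(pH − pKa) = 10^(6.93 − 7.59) = 10^-0.66 = 0.2188.
(a) Fraction as HOCl = 1 / (1 + 0.2188) = 0.8205.

(b) Volume: 327 m³ = 327,000 L.
(b) [OCl⁻]/[HOCl] = 10^(pH − pKa) = 10^(7.34 − 7.55) = 0.6166; fraction as HOCl = 1/(1 + 0.6166) = 0.6186.
(b) Free chlorine required for 1.78 ppm HOCl: 1.78 / 0.6186 = 2.878 ppm.
(b) FC to add: 2.878 − 0.1 = 2.778 mg/L as Cl₂.
(b) Cl₂ equivalent: 2.778 mg/L × 327,000 L = 908.3 g.
(b) Product at 55.9% available Cl: 908.3 / 0.559 = 1625 g.

(a) 82.0%; (b) 1.62 kg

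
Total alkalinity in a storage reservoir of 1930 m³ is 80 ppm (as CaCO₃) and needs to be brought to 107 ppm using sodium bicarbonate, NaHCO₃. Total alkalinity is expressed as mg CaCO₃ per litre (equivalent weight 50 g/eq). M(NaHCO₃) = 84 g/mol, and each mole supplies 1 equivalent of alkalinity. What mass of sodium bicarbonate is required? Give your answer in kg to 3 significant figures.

Volume: 1930 m³ = 1,930,000 L.
Alkalinity to add: (107 − 80) = 27 mg/L as CaCO₃ × 1,930,000 L = 52,110 g as CaCO₃.
Equivalents: 52,110 g ÷ 50 g/eq = 1042 eq.
NaHCO₃ supplies 1 eq per mole → 1042 mol.
Mass: 1042 mol × 84 g/mol = 87,540 g.

87.5 kg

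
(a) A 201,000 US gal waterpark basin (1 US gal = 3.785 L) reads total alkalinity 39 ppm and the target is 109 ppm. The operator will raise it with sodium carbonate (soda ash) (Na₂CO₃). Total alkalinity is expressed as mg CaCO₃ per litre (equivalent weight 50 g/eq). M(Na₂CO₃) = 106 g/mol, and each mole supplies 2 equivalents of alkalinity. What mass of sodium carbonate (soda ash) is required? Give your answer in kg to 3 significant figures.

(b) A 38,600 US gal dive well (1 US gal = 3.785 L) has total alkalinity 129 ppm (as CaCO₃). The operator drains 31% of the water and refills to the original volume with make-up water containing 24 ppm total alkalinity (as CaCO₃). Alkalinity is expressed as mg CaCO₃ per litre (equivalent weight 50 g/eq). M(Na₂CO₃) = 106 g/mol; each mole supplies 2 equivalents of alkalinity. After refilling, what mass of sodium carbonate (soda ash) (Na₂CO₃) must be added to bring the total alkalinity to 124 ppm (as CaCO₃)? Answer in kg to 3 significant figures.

(a) Volume: 201,000 US gal × 3.785 L/gal = 760,785 L.
(a) Alkalinity to add: (109 − 39) = 70 mg/L as CaCO₃ × 760,785 L = 53,250 g as CaCO₃.
(a) Equivalents: 53,250 g ÷ 50 g/eq = 1065 eq.
(a) Each mole of Na₂CO₃ supplies 2 eq, so 1065 / 2 = 532.5 mol.
(a) Mass: 532.5 mol × 106 g/mol = 56,450 g.

(b) Volume: 38,600 US gal × 3.785 L/gal = 146,101 L.
(b) After draining 31% and refilling: 129 × 0.69 + 24 × 0.31 = 96.45 ppm.
(b) Deficit to target: 124 − 96.45 = 27.55 mg/L.
(b) As CaCO₃: 27.55 mg/L × 146,101 L = 4025 g; ÷ 50 g/eq ÷ 2 = 40.25 mol Na₂CO₃.
(b) Mass: 40.25 × 106 = 4267 g.

(a) 56.5 kg; (b) 4.27 kg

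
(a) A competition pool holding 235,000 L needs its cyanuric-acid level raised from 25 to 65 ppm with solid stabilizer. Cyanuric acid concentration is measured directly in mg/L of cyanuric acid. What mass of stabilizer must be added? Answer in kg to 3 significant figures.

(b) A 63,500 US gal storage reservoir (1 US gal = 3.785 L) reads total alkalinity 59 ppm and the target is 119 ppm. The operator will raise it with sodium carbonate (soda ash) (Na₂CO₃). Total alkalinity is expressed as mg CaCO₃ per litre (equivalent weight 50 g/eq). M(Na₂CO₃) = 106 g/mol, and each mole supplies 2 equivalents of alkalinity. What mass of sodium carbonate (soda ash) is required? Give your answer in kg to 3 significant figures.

(a) CYA to add: (65 − 25) = 40 mg/L × 235,000 L = 9400 g cyanuric acid.

(b) Volume: 63,500 US gal × 3.785 L/gal = 240,348 L.
(b) Alkalinity to add: (119 − 59) = 60 mg/L as CaCO₃ × 240,348 L = 14,420 g as CaCO₃.
(b) Equivalents: 14,420 g ÷ 50 g/eq = 288.4 eq.
(b) Each mole of Na₂CO₃ supplies 2 eq, so 288.4 / 2 = 144.2 mol.
(b) Mass: 144.2 mol × 106 g/mol = 15,290 g.

(a) 9.40 kg; (b) 15.3 kg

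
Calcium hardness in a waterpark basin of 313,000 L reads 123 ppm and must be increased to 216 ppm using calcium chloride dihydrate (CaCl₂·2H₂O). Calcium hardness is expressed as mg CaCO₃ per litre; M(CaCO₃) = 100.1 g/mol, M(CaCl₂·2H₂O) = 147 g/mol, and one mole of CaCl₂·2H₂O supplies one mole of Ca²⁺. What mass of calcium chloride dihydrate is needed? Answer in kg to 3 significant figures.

42.7 kg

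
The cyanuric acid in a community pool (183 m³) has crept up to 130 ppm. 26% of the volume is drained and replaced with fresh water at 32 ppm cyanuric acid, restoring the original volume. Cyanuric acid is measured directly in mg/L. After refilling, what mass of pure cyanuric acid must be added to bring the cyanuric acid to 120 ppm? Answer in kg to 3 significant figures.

Volume: 183 m³ = 183,000 L.
After draining 26% and refilling: 130 × 0.74 + 32 × 0.26 = 104.52 ppm.
Deficit to target: 120 − 104.52 = 15.48 mg/L.
Mass: 15.48 mg/L × 183,000 L = 2833 g cyanuric acid.

2.83 kg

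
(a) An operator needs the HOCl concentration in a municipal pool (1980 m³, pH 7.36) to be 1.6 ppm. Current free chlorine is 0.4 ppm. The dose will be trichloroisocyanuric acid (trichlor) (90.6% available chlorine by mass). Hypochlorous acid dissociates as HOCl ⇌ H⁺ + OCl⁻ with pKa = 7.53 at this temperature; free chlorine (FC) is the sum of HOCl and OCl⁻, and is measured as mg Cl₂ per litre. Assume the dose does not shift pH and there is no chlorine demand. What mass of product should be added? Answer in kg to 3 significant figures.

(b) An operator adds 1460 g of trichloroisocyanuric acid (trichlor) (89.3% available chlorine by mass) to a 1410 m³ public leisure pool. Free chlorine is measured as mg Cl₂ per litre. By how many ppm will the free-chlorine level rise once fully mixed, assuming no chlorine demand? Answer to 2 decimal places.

(a) Volume: 1980 m³ = 1,980,000 L.
(a) [OCl⁻]/[HOCl] = 10^(pH − pKa) = 10^(7.36 − 7.53) = 0.6761; fraction as HOCl = 1/(1 + 0.6761) = 0.5966.
(a) Free chlorine required for 1.6 ppm HOCl: 1.6 / 0.5966 = 2.682 ppm.
(a) FC to add: 2.682 − 0.4 = 2.282 mg/L as Cl₂.
(a) Cl₂ equivalent: 2.282 mg/L × 1,980,000 L = 4518 g.
(a) Product at 90.6% available Cl: 4518 / 0.906 = 4987 g.

(b) Volume: 1410 m³ = 1,410,000 L.
(b) Available chlorine delivered: 1460 g × 0.893 = 1304 g as Cl₂.
(b) Concentration rise: 1304 g / 1,410,000 L = 0.9247 mg/L = 0.92 ppm.

(a) 4.99 kg; (b) 0.92 ppm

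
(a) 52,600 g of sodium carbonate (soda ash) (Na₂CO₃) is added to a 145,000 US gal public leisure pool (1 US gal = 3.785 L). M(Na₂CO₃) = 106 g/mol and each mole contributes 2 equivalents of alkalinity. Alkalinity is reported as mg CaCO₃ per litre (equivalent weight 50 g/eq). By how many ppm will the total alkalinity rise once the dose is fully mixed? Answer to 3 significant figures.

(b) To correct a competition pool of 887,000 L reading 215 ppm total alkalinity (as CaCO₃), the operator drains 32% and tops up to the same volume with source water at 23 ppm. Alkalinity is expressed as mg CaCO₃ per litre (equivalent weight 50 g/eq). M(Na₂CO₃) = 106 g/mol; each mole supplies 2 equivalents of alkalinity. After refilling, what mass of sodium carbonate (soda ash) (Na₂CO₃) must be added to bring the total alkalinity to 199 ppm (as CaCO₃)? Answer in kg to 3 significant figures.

(a) Volume: 145,000 US gal × 3.785 L/gal = 548,825 L.
(a) Moles of Na₂CO₃: 52,600 g ÷ 106 g/mol = 496.2 mol → 992.5 eq of alkalinity.
(a) As CaCO₃: 992.5 eq × 50 g/eq = 49,620 g.
(a) Rise: 49,620 g / 548,825 L × 1000 = 90.42 mg/L.

(b) After draining 32% and refilling: 215 × 0.68 + 23 × 0.32 = 153.56 ppm.
(b) Deficit to target: 199 − 153.56 = 45.44 mg/L.
(b) As CaCO₃: 45.44 mg/L × 887,000 L = 40,310 g; ÷ 50 g/eq ÷ 2 = 403.1 mol Na₂CO₃.
(b) Mass: 403.1 × 106 = 42,720 g.

(a) 90.4 ppm; (b) 42.7 kg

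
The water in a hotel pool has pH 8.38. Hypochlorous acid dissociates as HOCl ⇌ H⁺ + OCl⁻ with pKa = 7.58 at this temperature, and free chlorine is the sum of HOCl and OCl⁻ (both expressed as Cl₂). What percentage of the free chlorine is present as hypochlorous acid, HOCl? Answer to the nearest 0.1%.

13.7%

[OCl⁻]/[HOCl] = 10^(pH − pKa) = 10^(8.38 − 7.58) = 10^0.80 = 6.31.
Fraction as HOCl = 1 / (1 + 6.31) = 0.1368.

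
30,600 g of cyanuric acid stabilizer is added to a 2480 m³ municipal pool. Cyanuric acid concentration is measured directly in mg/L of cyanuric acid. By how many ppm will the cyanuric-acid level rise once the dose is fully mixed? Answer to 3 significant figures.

12.3 ppm

Volume: 2480 m³ = 2,480,000 L.
Rise: 30,600 g / 2,480,000 L × 1000 = 12.34 mg/L.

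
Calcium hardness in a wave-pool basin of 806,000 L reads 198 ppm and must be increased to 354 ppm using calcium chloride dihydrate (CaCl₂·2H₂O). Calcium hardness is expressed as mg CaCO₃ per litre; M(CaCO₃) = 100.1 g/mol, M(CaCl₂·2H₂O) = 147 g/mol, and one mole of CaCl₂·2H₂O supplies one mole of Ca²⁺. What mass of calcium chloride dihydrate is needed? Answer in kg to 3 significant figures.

Hardness to add: (354 − 198) = 156 mg/L as CaCO₃ × 806,000 L = 125,700 g as CaCO₃.
Moles of Ca²⁺ (1 mol Ca²⁺ ≡ 1 mol CaCO₃): 125,700 / 100.1 g/mol = 1256 mol.
Mass of CaCl₂·2H₂O: 1256 × 147 = 184,600 g.

185 kg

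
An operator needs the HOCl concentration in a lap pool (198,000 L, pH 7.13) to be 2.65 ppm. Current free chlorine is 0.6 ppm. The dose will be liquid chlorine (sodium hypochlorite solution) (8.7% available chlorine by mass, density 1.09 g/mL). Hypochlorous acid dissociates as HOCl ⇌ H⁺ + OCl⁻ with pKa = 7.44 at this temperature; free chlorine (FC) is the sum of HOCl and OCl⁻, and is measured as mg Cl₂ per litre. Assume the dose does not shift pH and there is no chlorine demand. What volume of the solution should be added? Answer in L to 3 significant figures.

[OCl⁻]/[HOCl] = 10^(pH − pKa) = 10^(7.13 − 7.44) = 0.4898; fraction as HOCl = 1/(1 + 0.4898) = 0.6712.
Free chlorine required for 2.65 ppm HOCl: 2.65 / 0.6712 = 3.948 ppm.
FC to add: 3.948 − 0.6 = 3.348 mg/L as Cl₂.
Cl₂ equivalent: 3.348 mg/L × 198,000 L = 662.9 g.
Product at 8.7% available Cl: 662.9 / 0.087 = 7619 g.
Volume: 7619 g ÷ 1.09 g/mL = 6990 mL.

6.99 L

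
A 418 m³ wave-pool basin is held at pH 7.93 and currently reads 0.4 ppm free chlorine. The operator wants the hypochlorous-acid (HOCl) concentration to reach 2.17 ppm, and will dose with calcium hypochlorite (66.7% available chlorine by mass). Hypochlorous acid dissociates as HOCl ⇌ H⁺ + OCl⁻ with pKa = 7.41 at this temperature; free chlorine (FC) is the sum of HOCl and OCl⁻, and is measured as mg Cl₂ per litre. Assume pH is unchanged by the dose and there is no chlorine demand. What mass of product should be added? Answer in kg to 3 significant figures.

Volume: 418 m³ = 418,000 L.
[OCl⁻]/[HOCl] = 10^(pH − pKa) = 10^(7.93 − 7.41) = 3.311; fraction as HOCl = 1/(1 + 3.311) = 0.2319.
Free chlorine required for 2.17 ppm HOCl: 2.17 / 0.2319 = 9.356 ppm.
FC to add: 9.356 − 0.4 = 8.956 mg/L as Cl₂.
Cl₂ equivalent: 8.956 mg/L × 418,000 L = 3743 g.
Product at 66.7% available Cl: 3743 / 0.667 = 5612 g.

5.61 kg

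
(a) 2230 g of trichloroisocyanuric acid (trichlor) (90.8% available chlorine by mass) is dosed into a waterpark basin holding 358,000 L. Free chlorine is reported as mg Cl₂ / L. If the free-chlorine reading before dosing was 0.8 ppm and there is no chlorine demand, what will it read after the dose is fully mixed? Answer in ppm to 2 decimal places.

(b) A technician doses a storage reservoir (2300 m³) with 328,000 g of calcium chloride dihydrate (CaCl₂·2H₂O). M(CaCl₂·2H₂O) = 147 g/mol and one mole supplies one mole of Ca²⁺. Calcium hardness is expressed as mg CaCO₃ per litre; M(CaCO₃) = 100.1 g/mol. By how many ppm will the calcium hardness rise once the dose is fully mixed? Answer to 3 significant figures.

(a) Available chlorine delivered: 2230 g × 0.908 = 2025 g as Cl₂.
(a) Concentration rise: 2025 g / 358,000 L = 5.656 mg/L = 5.66 ppm.
(a) Final FC: 0.8 + 5.66 = 6.46 ppm.

(b) Volume: 2300 m³ = 2,300,000 L.
(b) Moles of Ca²⁺: 328,000 g ÷ 147 g/mol = 2231 mol.
(b) As CaCO₃: 2231 mol × 100.1 g/mol = 223,400 g.
(b) Rise: 223,400 g / 2,300,000 L × 1000 = 97.11 mg/L.

(a) 6.46 ppm; (b) 97.1 ppm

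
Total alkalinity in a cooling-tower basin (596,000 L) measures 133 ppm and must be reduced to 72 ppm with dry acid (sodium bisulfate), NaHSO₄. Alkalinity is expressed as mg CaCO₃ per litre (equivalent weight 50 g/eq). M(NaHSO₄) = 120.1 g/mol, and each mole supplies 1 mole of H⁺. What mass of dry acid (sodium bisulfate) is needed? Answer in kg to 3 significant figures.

Alkalinity to neutralize: (133 − 72) = 61 mg/L as CaCO₃ × 596,000 L = 36,360 g as CaCO₃.
Equivalents of H⁺ required: 36,360 ÷ 50 g/eq = 727.1 eq = 727.1 mol NaHSO₄.
Mass of NaHSO₄: 727.1 × 120.1 = 87,330 g.

87.3 kg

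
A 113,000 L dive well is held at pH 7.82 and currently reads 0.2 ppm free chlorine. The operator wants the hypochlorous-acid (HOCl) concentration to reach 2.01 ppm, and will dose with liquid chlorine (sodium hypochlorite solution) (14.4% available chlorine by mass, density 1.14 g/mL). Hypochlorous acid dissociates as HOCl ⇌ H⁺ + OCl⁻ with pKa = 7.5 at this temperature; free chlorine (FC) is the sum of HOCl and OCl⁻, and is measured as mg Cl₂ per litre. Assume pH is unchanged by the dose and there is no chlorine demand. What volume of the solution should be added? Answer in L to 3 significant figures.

4.14 L

[OCl⁻]/[HOCl] = 10^(pH − pKa) = 10^(7.82 − 7.5) = 2.089; fraction as HOCl = 1/(1 + 2.089) = 0.3237.
Free chlorine required for 2.01 ppm HOCl: 2.01 / 0.3237 = 6.209 ppm.
FC to add: 6.209 − 0.2 = 6.009 mg/L as Cl₂.
Cl₂ equivalent: 6.009 mg/L × 113,000 L = 679.1 g.
Product at 14.4% available Cl: 679.1 / 0.144 = 4716 g.
Volume: 4716 g ÷ 1.14 g/mL = 4137 mL.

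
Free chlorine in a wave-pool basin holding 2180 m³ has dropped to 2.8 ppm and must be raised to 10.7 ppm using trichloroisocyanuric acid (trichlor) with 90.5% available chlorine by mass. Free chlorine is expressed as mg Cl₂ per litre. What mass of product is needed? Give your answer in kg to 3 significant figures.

Volume: 2180 m³ = 2,180,000 L.
Chlorine deficit: 10.7 − 2.8 = 7.9 ppm = 7.9 mg/L as Cl₂.
Cl₂ equivalent needed: 7.9 mg/L × 2,180,000 L = 17,220,000 mg = 17,220 g.
Product at 90.5% available chlorine: 17,220 / 0.905 = 19,030 g.

19.0 kg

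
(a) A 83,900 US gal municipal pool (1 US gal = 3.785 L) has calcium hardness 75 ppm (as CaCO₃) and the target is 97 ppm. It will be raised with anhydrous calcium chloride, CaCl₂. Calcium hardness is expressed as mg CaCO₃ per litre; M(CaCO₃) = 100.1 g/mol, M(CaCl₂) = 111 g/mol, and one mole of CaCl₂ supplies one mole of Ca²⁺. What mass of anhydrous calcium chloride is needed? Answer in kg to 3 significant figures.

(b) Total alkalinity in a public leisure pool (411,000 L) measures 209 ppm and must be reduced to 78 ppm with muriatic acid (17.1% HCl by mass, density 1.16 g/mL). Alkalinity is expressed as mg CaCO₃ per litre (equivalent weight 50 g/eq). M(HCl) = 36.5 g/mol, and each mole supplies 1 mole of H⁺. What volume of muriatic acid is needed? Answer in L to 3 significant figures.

(a) Volume: 83,900 US gal × 3.785 L/gal = 317,562 L.
(a) Hardness to add: (97 − 75) = 22 mg/L as CaCO₃ × 317,562 L = 6986 g as CaCO₃.
(a) Moles of Ca²⁺ (1 mol Ca²⁺ ≡ 1 mol CaCO₃): 6986 / 100.1 g/mol = 69.79 mol.
(a) Mass of CaCl₂: 69.79 × 111 = 7747 g.

(b) Alkalinity to neutralize: (209 − 78) = 131 mg/L as CaCO₃ × 411,000 L = 53,840 g as CaCO₃.
(b) Equivalents of H⁺ required: 53,840 ÷ 50 g/eq = 1077 eq = 1077 mol HCl.
(b) Mass of HCl: 1077 × 36.5 = 39,300 g.
(b) Mass of 17.1% solution: 39,300 / 0.171 = 229,800 g.
(b) Volume: 229,800 g ÷ 1.16 g/mL = 198,100 mL.

(a) 7.75 kg; (b) 198 L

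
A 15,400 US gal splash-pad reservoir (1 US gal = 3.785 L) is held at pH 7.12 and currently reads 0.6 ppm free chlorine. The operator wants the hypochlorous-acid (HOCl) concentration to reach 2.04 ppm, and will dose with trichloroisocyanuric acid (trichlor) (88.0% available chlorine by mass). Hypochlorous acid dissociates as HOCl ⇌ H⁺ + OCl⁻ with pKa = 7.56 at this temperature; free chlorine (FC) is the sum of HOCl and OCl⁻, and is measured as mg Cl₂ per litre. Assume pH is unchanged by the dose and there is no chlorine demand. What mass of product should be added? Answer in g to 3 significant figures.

144 g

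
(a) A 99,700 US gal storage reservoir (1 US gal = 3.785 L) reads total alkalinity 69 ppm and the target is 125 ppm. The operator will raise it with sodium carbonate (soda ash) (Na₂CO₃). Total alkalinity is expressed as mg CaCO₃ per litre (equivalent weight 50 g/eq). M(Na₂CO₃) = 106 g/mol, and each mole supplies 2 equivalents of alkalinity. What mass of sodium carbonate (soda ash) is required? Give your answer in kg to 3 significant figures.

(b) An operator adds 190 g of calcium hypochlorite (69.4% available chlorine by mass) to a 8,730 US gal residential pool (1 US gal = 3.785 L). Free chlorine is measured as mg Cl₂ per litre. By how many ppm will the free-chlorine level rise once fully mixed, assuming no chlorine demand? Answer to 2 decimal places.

(a) Volume: 99,700 US gal × 3.785 L/gal = 377,364 L.
(a) Alkalinity to add: (125 − 69) = 56 mg/L as CaCO₃ × 377,364 L = 21,130 g as CaCO₃.
(a) Equivalents: 21,130 g ÷ 50 g/eq = 422.6 eq.
(a) Each mole of Na₂CO₃ supplies 2 eq, so 422.6 / 2 = 211.3 mol.
(a) Mass: 211.3 mol × 106 g/mol = 22,400 g.

(b) Volume: 8,730 US gal × 3.785 L/gal = 33,043 L.
(b) Available chlorine delivered: 190 g × 0.694 = 131.9 g as Cl₂.
(b) Concentration rise: 131.9 g / 33,043 L = 3.991 mg/L = 3.99 ppm.

(a) 22.4 kg; (b) 3.99 ppm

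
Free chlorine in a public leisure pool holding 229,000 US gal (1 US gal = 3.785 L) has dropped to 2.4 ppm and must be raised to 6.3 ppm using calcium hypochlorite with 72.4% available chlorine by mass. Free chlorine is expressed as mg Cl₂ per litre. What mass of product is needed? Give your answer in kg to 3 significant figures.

4.67 kg

Volume: 229,000 US gal × 3.785 L/gal = 866,765 L.
Chlorine deficit: 6.3 − 2.4 = 3.9 ppm = 3.9 mg/L as Cl₂.
Cl₂ equivalent needed: 3.9 mg/L × 866,765 L = 3,380,000 mg = 3380 g.
Product at 72.4% available chlorine: 3380 / 0.724 = 4669 g.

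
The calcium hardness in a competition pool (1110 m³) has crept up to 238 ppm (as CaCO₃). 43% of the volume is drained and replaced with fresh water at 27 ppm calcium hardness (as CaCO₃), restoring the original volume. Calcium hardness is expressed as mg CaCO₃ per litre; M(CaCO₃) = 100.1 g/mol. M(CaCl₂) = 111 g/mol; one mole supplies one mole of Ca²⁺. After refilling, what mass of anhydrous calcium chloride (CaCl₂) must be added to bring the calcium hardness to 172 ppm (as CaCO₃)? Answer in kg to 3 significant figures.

Volume: 1110 m³ = 1,110,000 L.
After draining 43% and refilling: 238 × 0.57 + 27 × 0.43 = 147.27 ppm.
Deficit to target: 172 − 147.27 = 24.73 mg/L.
As CaCO₃: 24.73 mg/L × 1,110,000 L = 27,450 g; ÷ 100.1 = 274.2 mol Ca²⁺.
Mass: 274.2 × 111 = 30,440 g.

30.4 kg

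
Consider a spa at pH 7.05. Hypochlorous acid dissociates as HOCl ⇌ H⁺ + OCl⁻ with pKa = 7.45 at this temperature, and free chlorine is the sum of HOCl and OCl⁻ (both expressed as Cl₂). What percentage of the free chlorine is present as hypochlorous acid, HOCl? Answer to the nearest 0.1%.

71.5%

[OCl⁻]/[HOCl] = 10^(pH − pKa) = 10^(7.05 − 7.45) = 10^-0.40 = 0.3981.
Fraction as HOCl = 1 / (1 + 0.3981) = 0.7153.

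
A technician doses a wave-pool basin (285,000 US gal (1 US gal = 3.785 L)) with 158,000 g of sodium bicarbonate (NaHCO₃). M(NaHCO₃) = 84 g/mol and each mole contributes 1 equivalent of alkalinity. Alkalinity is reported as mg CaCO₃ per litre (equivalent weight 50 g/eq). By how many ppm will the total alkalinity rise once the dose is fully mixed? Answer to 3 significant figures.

Volume: 285,000 US gal × 3.785 L/gal = 1,078,725 L.
Moles of NaHCO₃: 158,000 g ÷ 84 g/mol = 1881 mol → 1881 eq of alkalinity.
As CaCO₃: 1881 eq × 50 g/eq = 94,050 g.
Rise: 94,050 g / 1,078,725 L × 1000 = 87.18 mg/L.

87.2 ppm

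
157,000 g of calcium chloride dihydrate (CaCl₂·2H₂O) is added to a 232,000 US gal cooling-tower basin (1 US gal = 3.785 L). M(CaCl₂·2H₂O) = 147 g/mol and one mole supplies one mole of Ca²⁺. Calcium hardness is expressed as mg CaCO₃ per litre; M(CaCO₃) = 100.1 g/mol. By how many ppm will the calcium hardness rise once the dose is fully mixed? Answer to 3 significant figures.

122 ppm

Volume: 232,000 US gal × 3.785 L/gal = 878,120 L.
Moles of Ca²⁺: 157,000 g ÷ 147 g/mol = 1068 mol.
As CaCO₃: 1068 mol × 100.1 g/mol = 106,900 g.
Rise: 106,900 g / 878,120 L × 1000 = 121.7 mg/L.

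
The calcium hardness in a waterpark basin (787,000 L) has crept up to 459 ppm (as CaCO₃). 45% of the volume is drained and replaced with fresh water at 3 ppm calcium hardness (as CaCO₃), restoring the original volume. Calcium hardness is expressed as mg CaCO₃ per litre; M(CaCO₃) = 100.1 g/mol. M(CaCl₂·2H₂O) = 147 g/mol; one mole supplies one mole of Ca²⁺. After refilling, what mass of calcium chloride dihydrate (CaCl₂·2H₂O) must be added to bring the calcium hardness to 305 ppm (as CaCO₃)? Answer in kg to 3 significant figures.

59.2 kg

After draining 45% and refilling: 459 × 0.55 + 3 × 0.45 = 253.8 ppm.
Deficit to target: 305 − 253.8 = 51.2 mg/L.
As CaCO₃: 51.2 mg/L × 787,000 L = 40,290 g; ÷ 100.1 = 402.5 mol Ca²⁺.
Mass: 402.5 × 147 = 59,170 g.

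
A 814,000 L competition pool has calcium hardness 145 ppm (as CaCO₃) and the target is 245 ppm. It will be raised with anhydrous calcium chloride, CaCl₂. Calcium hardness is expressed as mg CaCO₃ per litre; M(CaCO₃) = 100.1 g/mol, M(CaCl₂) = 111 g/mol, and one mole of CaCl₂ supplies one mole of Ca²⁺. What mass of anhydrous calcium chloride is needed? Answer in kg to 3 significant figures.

90.3 kg

Hardness to add: (245 − 145) = 100 mg/L as CaCO₃ × 814,000 L = 81,400 g as CaCO₃.
Moles of Ca²⁺ (1 mol Ca²⁺ ≡ 1 mol CaCO₃): 81,400 / 100.1 g/mol = 813.2 mol.
Mass of CaCl₂: 813.2 × 111 = 90,260 g.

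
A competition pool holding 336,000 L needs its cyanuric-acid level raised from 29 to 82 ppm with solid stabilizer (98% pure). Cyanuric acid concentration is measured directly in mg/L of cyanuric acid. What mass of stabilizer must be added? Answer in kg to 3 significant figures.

18.2 kg

CYA to add: (82 − 29) = 53 mg/L × 336,000 L = 17,810 g cyanuric acid.
At 98% purity: 17,810 / 0.98 = 18,170 g product.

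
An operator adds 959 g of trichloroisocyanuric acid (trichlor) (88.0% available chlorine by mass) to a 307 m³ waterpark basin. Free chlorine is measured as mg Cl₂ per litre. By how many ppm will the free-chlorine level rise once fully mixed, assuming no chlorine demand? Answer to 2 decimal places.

2.75 ppm

Volume: 307 m³ = 307,000 L.
Available chlorine delivered: 959 g × 0.88 = 843.9 g as Cl₂.
Concentration rise: 843.9 g / 307,000 L = 2.749 mg/L = 2.75 ppm.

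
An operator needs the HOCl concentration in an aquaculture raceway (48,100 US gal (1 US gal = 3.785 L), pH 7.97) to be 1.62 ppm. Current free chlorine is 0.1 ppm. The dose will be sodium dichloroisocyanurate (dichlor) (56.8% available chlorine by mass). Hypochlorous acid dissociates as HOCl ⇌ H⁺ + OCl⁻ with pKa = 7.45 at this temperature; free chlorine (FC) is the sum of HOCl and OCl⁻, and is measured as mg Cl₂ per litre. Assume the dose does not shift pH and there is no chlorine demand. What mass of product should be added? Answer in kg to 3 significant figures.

Volume: 48,100 US gal × 3.785 L/gal = 182,058 L.
[OCl⁻]/[HOCl] = 10^(pH − pKa) = 10^(7.97 − 7.45) = 3.311; fraction as HOCl = 1/(1 + 3.311) = 0.2319.
Free chlorine required for 1.62 ppm HOCl: 1.62 / 0.2319 = 6.984 ppm.
FC to add: 6.984 − 0.1 = 6.884 mg/L as Cl₂.
Cl₂ equivalent: 6.884 mg/L × 182,058 L = 1253 g.
Product at 56.8% available Cl: 1253 / 0.568 = 2207 g.

2.21 kg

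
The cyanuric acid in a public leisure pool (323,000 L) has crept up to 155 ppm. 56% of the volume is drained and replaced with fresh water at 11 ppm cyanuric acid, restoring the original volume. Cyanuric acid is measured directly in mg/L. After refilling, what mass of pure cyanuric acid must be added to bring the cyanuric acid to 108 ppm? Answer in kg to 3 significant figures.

After draining 56% and refilling: 155 × 0.44 + 11 × 0.56 = 74.36 ppm.
Deficit to target: 108 − 74.36 = 33.64 mg/L.
Mass: 33.64 mg/L × 323,000 L = 10,870 g cyanuric acid.

10.9 kg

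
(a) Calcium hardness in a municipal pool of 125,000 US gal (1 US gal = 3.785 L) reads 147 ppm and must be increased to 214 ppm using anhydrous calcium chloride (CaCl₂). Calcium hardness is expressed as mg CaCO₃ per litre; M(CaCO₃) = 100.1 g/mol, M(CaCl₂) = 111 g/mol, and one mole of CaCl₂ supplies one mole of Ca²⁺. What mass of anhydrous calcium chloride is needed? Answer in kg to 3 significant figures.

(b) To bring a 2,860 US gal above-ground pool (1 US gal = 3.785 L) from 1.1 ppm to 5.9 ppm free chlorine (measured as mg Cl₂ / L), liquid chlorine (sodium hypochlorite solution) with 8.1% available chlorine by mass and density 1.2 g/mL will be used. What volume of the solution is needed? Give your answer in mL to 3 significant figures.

(a) 35.2 kg; (b) 535 mL

(a) Volume: 125,000 US gal × 3.785 L/gal = 473,125 L.
(a) Hardness to add: (214 − 147) = 67 mg/L as CaCO₃ × 473,125 L = 31,700 g as CaCO₃.
(a) Moles of Ca²⁺ (1 mol Ca²⁺ ≡ 1 mol CaCO₃): 31,700 / 100.1 g/mol = 316.7 mol.
(a) Mass of CaCl₂: 316.7 × 111 = 35,150 g.

(b) Volume: 2,860 US gal × 3.785 L/gal = 10,825 L.
(b) Chlorine deficit: 5.9 − 1.1 = 4.8 ppm = 4.8 mg/L as Cl₂.
(b) Cl₂ equivalent needed: 4.8 mg/L × 10,825 L = 51,960 mg = 51.96 g.
(b) Product at 8.1% available chlorine: 51.96 / 0.081 = 641.5 g.
(b) Volume at density 1.2 g/mL: 641.5 g ÷ 1.2 g/mL = 534.6 mL.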